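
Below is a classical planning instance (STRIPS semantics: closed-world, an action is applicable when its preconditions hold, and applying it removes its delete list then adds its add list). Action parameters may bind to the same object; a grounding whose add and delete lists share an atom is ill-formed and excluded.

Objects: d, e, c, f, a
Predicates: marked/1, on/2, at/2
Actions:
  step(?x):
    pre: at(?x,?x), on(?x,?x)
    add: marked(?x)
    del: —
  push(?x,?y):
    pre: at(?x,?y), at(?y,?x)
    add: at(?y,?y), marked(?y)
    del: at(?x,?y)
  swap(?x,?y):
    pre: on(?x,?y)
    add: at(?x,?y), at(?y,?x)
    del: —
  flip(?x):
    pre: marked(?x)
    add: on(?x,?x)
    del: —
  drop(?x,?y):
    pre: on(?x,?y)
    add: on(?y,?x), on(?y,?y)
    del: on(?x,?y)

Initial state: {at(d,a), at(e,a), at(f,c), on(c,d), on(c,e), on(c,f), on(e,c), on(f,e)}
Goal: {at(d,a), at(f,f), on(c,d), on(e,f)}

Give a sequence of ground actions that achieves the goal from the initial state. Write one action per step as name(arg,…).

1. swap(c,f)  →  {at(c,f), at(d,a), at(e,a), at(f,c), on(c,d), on(c,e), on(c,f), on(e,c), on(f,e)}
2. push(c,f)  →  {at(d,a), at(e,a), at(f,c), at(f,f), marked(f), on(c,d), on(c,e), on(c,f), on(e,c), on(f,e)}
3. drop(f,e)  →  {at(d,a), at(e,a), at(f,c), at(f,f), marked(f), on(c,d), on(c,e), on(c,f), on(e,c), on(e,e), on(e,f)}

swap(c,f); push(c,f); drop(f,e)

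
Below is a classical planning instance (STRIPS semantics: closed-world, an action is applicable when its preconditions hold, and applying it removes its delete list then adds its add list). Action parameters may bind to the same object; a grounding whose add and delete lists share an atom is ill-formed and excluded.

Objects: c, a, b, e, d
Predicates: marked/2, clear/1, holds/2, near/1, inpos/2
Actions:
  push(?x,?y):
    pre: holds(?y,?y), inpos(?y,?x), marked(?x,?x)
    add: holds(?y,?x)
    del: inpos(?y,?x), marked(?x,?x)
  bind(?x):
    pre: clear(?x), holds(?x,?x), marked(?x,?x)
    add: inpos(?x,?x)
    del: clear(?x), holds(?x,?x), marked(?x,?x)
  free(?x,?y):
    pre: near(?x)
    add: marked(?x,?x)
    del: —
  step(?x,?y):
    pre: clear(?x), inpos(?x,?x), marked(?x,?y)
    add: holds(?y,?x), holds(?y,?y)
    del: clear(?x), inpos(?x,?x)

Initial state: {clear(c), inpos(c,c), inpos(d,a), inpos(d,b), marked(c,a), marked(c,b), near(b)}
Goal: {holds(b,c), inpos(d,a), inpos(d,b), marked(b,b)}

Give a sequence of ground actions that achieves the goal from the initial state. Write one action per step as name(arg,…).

free(b,c); step(c,b)

1. free(b,c)  →  {clear(c), inpos(c,c), inpos(d,a), inpos(d,b), marked(b,b), marked(c,a), marked(c,b), near(b)}
2. step(c,b)  →  {holds(b,b), holds(b,c), inpos(d,a), inpos(d,b), marked(b,b), marked(c,a), marked(c,b), near(b)}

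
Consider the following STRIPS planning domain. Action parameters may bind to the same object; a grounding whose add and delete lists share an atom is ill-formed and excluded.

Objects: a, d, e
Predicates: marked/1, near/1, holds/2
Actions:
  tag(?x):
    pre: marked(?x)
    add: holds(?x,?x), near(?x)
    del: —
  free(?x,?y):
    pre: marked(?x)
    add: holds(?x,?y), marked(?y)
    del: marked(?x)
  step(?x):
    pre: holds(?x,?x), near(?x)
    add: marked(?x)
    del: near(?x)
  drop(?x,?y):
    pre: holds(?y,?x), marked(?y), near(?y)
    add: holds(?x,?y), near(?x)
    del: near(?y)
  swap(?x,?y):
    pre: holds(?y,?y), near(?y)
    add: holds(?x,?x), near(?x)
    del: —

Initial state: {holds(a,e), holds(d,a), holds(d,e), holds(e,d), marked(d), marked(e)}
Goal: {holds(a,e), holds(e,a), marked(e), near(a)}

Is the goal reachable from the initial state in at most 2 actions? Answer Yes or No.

1. free(e,a)  →  {holds(a,e), holds(d,a), holds(d,e), holds(e,a), holds(e,d), marked(a), marked(d)}
2. tag(a)  →  {holds(a,a), holds(a,e), holds(d,a), holds(d,e), holds(e,a), holds(e,d), marked(a), marked(d), near(a)}
3. free(a,e)  →  {holds(a,a), holds(a,e), holds(d,a), holds(d,e), holds(e,a), holds(e,d), marked(d), marked(e), near(a)}
optimal plan length = 3; 3 > 2

No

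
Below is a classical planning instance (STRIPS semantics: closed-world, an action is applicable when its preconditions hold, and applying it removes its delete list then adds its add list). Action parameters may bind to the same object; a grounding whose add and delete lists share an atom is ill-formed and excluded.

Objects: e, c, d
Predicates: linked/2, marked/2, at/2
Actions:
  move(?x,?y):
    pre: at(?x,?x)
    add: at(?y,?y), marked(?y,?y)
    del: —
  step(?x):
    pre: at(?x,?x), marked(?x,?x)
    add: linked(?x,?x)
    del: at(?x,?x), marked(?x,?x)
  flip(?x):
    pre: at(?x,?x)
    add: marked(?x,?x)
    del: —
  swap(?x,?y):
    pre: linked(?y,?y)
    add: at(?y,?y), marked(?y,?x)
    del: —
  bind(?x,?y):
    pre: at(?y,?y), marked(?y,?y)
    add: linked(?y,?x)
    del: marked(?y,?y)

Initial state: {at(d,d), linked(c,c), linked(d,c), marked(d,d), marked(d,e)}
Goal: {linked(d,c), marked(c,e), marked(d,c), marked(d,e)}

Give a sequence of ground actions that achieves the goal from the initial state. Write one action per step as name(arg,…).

1. step(d)  →  {linked(c,c), linked(d,c), linked(d,d), marked(d,e)}
2. swap(e,c)  →  {at(c,c), linked(c,c), linked(d,c), linked(d,d), marked(c,e), marked(d,e)}
3. swap(c,d)  →  {at(c,c), at(d,d), linked(c,c), linked(d,c), linked(d,d), marked(c,e), marked(d,c), marked(d,e)}

step(d); swap(e,c); swap(c,d)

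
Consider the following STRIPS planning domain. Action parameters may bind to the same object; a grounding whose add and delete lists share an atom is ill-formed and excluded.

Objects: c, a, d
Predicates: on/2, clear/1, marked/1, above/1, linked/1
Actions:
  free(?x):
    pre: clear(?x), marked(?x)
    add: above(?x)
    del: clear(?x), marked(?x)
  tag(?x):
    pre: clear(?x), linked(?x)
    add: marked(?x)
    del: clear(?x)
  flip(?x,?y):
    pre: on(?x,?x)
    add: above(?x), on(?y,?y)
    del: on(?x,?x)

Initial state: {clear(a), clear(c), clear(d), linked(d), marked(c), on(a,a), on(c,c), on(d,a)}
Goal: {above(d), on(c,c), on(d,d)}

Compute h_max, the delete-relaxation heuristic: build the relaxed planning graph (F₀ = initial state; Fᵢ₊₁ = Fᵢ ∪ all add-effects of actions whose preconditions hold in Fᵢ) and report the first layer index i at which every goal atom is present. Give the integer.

F0 = init (8 atoms)
F1 = F0 ∪ {above(a), above(c), marked(d), on(d,d)}  (12 atoms)
F2 = F1 ∪ {above(d)}  (13 atoms)
goal ⊆ F2  ⇒  h_max = 2

2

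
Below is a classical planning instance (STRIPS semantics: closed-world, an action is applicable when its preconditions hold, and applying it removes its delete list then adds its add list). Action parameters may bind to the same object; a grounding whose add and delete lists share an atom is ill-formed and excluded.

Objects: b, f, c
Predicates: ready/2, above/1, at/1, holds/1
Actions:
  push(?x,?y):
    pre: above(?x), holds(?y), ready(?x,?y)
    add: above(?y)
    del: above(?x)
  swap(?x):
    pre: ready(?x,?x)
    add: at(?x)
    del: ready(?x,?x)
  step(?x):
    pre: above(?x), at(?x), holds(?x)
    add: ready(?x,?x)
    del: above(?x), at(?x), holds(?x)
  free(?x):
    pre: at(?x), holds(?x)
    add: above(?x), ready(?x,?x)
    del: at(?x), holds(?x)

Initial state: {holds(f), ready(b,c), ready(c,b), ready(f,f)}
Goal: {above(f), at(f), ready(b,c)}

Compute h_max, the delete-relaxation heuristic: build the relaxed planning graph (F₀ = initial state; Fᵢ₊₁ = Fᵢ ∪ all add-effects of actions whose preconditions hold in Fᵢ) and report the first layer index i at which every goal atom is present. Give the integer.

2

F0 = init (4 atoms)
F1 = F0 ∪ {at(f)}  (5 atoms)
F2 = F1 ∪ {above(f)}  (6 atoms)
goal ⊆ F2  ⇒  h_max = 2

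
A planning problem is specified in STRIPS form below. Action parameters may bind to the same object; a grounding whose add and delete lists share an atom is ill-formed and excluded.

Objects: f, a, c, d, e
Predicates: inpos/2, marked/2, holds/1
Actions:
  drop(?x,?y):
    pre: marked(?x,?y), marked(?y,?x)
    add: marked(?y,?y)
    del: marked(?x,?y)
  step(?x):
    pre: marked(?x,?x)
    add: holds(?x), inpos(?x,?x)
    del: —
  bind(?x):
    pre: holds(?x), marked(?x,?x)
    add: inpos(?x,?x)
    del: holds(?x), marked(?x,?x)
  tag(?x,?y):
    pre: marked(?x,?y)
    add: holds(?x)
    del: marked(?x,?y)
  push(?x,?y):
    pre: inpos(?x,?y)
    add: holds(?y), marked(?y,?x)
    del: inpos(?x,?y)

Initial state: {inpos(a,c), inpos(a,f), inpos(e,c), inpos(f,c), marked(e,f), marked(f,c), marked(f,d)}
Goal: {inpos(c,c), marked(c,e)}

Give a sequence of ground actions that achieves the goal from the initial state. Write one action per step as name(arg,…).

push(f,c); drop(f,c); step(c); push(e,c)

1. push(f,c)  →  {holds(c), inpos(a,c), inpos(a,f), inpos(e,c), marked(c,f), marked(e,f), marked(f,c), marked(f,d)}
2. drop(f,c)  →  {holds(c), inpos(a,c), inpos(a,f), inpos(e,c), marked(c,c), marked(c,f), marked(e,f), marked(f,d)}
3. step(c)  →  {holds(c), inpos(a,c), inpos(a,f), inpos(c,c), inpos(e,c), marked(c,c), marked(c,f), marked(e,f), marked(f,d)}
4. push(e,c)  →  {holds(c), inpos(a,c), inpos(a,f), inpos(c,c), marked(c,c), marked(c,e), marked(c,f), marked(e,f), marked(f,d)}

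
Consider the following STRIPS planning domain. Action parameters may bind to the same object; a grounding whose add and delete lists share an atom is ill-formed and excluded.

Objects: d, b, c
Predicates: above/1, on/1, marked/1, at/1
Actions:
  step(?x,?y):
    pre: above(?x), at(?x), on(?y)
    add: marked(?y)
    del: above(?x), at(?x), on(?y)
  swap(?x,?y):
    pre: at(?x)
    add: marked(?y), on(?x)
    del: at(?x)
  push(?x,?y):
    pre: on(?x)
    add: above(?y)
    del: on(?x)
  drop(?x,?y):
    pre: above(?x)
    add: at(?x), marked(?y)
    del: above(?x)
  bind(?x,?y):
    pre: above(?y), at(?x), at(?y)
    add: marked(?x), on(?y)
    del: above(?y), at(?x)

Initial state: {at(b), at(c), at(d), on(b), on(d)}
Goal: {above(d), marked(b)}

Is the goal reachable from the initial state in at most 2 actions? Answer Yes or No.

1. swap(d,b)  →  {at(b), at(c), marked(b), on(b), on(d)}
2. push(d,d)  →  {above(d), at(b), at(c), marked(b), on(b)}
optimal plan length = 2; 2 ≤ 2

Yes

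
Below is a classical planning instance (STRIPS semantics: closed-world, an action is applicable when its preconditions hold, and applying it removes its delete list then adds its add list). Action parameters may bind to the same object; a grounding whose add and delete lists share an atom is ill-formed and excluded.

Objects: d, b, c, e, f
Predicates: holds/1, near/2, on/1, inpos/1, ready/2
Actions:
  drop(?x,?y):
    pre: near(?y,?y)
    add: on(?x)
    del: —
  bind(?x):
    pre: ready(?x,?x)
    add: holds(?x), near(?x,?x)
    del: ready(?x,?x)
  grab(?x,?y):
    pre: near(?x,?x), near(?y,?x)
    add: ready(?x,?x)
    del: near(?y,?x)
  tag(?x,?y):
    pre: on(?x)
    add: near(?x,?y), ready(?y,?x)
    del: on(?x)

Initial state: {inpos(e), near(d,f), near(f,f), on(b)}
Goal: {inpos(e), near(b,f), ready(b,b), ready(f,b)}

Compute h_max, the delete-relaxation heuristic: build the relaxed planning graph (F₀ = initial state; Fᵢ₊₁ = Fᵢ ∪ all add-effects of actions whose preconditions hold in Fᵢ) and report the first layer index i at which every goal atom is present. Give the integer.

F0 = init (4 atoms)
F1 = F0 ∪ {near(b,b), near(b,c), near(b,d), near(b,e), near(b,f), on(c), on(d), on(e), on(f), ready(b,b), ready(c,b), ready(d,b), ready(e,b), ready(f,b), ready(f,f)}  (19 atoms)
goal ⊆ F1  ⇒  h_max = 1

1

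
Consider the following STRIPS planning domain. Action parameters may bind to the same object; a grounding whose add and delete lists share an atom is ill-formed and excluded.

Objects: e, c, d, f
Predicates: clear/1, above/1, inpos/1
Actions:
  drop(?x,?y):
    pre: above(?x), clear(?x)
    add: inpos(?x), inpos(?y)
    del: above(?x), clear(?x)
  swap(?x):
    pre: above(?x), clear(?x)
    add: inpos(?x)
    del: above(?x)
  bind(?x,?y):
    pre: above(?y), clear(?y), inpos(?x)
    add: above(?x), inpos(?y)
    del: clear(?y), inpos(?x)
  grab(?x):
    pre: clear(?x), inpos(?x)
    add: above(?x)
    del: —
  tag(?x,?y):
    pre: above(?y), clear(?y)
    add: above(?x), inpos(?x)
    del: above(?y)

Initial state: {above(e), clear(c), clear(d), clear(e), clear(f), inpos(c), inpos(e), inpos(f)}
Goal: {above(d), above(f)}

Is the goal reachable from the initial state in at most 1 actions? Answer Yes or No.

1. grab(f)  →  {above(e), above(f), clear(c), clear(d), clear(e), clear(f), inpos(c), inpos(e), inpos(f)}
2. tag(d,e)  →  {above(d), above(f), clear(c), clear(d), clear(e), clear(f), inpos(c), inpos(d), inpos(e), inpos(f)}
optimal plan length = 2; 2 > 1

No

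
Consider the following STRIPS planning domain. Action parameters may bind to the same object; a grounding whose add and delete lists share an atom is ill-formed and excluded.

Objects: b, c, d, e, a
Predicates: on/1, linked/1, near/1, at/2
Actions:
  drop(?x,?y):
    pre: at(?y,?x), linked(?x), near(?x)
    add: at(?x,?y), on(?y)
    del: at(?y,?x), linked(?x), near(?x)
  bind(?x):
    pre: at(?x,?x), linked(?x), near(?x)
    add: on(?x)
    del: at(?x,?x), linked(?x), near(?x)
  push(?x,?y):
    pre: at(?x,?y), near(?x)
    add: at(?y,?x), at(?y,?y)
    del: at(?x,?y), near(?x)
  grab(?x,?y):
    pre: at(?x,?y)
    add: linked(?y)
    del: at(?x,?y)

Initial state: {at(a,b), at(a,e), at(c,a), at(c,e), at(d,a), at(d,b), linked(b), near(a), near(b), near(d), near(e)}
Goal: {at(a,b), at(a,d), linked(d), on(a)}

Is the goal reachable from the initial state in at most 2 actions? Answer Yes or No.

1. drop(b,d)  →  {at(a,b), at(a,e), at(b,d), at(c,a), at(c,e), at(d,a), near(a), near(d), near(e), on(d)}
2. push(d,a)  →  {at(a,a), at(a,b), at(a,d), at(a,e), at(b,d), at(c,a), at(c,e), near(a), near(e), on(d)}
3. grab(b,d)  →  {at(a,a), at(a,b), at(a,d), at(a,e), at(c,a), at(c,e), linked(d), near(a), near(e), on(d)}
4. grab(c,e)  →  {at(a,a), at(a,b), at(a,d), at(a,e), at(c,a), linked(d), linked(e), near(a), near(e), on(d)}
5. drop(e,a)  →  {at(a,a), at(a,b), at(a,d), at(c,a), at(e,a), linked(d), near(a), on(a), on(d)}
optimal plan length = 5; 5 > 2

No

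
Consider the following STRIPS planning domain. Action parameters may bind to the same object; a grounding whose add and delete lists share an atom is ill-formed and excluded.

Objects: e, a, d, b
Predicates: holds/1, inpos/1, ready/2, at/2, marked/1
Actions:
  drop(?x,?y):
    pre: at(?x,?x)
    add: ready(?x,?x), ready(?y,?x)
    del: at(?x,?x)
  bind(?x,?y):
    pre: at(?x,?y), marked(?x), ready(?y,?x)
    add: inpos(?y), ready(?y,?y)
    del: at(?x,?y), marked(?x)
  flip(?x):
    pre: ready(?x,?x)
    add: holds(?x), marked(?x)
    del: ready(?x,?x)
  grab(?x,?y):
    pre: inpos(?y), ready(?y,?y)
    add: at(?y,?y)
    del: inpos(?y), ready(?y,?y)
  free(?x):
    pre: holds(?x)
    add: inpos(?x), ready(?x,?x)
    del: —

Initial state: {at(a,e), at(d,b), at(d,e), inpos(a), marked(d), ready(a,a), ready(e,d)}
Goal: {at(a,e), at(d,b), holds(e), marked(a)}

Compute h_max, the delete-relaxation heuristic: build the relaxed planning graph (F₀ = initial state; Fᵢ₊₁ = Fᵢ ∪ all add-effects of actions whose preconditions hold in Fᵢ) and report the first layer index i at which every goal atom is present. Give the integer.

2

F0 = init (7 atoms)
F1 = F0 ∪ {at(a,a), holds(a), inpos(e), marked(a), ready(e,e)}  (12 atoms)
F2 = F1 ∪ {at(e,e), holds(e), marked(e), ready(b,a), ready(d,a), ready(e,a)}  (18 atoms)
goal ⊆ F2  ⇒  h_max = 2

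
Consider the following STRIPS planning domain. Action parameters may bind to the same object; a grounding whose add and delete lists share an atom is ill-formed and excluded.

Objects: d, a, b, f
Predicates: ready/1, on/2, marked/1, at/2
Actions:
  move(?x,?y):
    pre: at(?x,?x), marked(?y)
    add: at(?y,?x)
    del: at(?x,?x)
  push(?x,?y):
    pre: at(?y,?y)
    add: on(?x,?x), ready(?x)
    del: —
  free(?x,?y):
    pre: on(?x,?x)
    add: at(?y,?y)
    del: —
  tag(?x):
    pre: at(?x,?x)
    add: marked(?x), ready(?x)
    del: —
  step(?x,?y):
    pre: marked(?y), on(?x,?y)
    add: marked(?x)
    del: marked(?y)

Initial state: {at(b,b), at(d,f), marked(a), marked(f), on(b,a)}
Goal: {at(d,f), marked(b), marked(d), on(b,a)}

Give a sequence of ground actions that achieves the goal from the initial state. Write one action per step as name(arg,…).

push(d,b); free(d,d); tag(d); tag(b)

1. push(d,b)  →  {at(b,b), at(d,f), marked(a), marked(f), on(b,a), on(d,d), ready(d)}
2. free(d,d)  →  {at(b,b), at(d,d), at(d,f), marked(a), marked(f), on(b,a), on(d,d), ready(d)}
3. tag(d)  →  {at(b,b), at(d,d), at(d,f), marked(a), marked(d), marked(f), on(b,a), on(d,d), ready(d)}
4. tag(b)  →  {at(b,b), at(d,d), at(d,f), marked(a), marked(b), marked(d), marked(f), on(b,a), on(d,d), ready(b), ready(d)}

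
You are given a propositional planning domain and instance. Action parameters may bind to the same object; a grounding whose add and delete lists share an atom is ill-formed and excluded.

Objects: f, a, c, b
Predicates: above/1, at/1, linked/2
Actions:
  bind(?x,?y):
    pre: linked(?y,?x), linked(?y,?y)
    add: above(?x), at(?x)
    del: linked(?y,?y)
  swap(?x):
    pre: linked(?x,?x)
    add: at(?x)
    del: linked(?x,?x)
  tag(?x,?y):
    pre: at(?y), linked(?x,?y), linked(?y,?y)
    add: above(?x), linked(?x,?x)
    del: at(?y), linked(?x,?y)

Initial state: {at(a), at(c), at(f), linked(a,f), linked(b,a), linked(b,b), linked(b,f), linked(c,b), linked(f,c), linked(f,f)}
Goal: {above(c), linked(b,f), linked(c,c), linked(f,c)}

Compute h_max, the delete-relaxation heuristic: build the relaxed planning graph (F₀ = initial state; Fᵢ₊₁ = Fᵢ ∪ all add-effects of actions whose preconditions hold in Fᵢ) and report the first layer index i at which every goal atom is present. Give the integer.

F0 = init (10 atoms)
F1 = F0 ∪ {above(a), above(b), above(c), above(f), at(b), linked(a,a)}  (16 atoms)
F2 = F1 ∪ {linked(c,c)}  (17 atoms)
goal ⊆ F2  ⇒  h_max = 2

2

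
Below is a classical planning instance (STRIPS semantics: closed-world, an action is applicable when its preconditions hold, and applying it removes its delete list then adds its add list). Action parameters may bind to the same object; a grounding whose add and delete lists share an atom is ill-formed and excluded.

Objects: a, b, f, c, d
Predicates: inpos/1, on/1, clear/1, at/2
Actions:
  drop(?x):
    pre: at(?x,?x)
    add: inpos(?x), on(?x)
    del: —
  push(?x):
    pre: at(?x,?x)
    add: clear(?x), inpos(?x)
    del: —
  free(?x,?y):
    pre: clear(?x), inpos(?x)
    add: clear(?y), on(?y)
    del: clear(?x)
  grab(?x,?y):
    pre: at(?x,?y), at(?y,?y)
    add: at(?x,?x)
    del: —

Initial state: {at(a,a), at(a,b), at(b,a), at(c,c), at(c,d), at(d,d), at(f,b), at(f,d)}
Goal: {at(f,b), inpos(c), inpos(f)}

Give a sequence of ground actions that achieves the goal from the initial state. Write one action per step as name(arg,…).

1. drop(c)  →  {at(a,a), at(a,b), at(b,a), at(c,c), at(c,d), at(d,d), at(f,b), at(f,d), inpos(c), on(c)}
2. grab(f,d)  →  {at(a,a), at(a,b), at(b,a), at(c,c), at(c,d), at(d,d), at(f,b), at(f,d), at(f,f), inpos(c), on(c)}
3. drop(f)  →  {at(a,a), at(a,b), at(b,a), at(c,c), at(c,d), at(d,d), at(f,b), at(f,d), at(f,f), inpos(c), inpos(f), on(c), on(f)}

drop(c); grab(f,d); drop(f)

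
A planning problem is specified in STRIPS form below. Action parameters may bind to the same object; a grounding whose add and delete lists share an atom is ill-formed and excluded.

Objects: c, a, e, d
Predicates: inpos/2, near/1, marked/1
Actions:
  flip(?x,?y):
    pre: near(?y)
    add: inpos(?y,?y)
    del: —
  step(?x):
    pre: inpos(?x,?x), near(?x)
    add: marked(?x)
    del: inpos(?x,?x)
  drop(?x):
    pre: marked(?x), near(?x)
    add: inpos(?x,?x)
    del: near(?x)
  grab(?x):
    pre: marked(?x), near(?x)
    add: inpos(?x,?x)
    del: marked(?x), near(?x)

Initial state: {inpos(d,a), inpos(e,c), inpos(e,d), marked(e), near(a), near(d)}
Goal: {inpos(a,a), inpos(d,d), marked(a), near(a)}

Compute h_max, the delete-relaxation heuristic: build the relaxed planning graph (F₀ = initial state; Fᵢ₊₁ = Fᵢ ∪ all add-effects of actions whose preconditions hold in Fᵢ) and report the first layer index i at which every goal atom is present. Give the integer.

F0 = init (6 atoms)
F1 = F0 ∪ {inpos(a,a), inpos(d,d)}  (8 atoms)
F2 = F1 ∪ {marked(a), marked(d)}  (10 atoms)
goal ⊆ F2  ⇒  h_max = 2

2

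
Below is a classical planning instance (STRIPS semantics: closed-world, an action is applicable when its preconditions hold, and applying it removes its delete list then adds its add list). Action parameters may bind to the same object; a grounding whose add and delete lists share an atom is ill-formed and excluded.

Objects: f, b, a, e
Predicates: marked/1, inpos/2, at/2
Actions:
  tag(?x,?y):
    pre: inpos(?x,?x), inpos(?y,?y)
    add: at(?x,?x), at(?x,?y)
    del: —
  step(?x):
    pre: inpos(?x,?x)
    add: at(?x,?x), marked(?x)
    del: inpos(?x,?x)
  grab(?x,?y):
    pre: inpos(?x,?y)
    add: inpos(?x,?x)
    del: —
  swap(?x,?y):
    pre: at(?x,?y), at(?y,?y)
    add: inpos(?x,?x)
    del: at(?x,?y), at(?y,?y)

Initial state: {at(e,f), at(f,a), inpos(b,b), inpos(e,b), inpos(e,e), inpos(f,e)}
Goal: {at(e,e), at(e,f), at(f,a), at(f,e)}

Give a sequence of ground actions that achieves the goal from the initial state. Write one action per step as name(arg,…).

1. tag(e,b)  →  {at(e,b), at(e,e), at(e,f), at(f,a), inpos(b,b), inpos(e,b), inpos(e,e), inpos(f,e)}
2. grab(f,e)  →  {at(e,b), at(e,e), at(e,f), at(f,a), inpos(b,b), inpos(e,b), inpos(e,e), inpos(f,e), inpos(f,f)}
3. tag(f,e)  →  {at(e,b), at(e,e), at(e,f), at(f,a), at(f,e), at(f,f), inpos(b,b), inpos(e,b), inpos(e,e), inpos(f,e), inpos(f,f)}

tag(e,b); grab(f,e); tag(f,e)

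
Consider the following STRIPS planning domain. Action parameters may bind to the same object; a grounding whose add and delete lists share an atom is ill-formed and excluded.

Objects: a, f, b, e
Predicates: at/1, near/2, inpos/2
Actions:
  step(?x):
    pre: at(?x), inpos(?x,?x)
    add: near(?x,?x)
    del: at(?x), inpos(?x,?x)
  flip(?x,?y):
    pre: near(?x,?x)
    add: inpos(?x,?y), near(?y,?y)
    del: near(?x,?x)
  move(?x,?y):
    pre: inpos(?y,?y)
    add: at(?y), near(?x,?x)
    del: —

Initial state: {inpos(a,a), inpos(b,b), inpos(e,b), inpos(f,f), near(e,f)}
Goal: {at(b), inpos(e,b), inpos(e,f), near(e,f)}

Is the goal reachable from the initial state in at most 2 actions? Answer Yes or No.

Yes

1. move(e,b)  →  {at(b), inpos(a,a), inpos(b,b), inpos(e,b), inpos(f,f), near(e,e), near(e,f)}
2. flip(e,f)  →  {at(b), inpos(a,a), inpos(b,b), inpos(e,b), inpos(e,f), inpos(f,f), near(e,f), near(f,f)}
optimal plan length = 2; 2 ≤ 2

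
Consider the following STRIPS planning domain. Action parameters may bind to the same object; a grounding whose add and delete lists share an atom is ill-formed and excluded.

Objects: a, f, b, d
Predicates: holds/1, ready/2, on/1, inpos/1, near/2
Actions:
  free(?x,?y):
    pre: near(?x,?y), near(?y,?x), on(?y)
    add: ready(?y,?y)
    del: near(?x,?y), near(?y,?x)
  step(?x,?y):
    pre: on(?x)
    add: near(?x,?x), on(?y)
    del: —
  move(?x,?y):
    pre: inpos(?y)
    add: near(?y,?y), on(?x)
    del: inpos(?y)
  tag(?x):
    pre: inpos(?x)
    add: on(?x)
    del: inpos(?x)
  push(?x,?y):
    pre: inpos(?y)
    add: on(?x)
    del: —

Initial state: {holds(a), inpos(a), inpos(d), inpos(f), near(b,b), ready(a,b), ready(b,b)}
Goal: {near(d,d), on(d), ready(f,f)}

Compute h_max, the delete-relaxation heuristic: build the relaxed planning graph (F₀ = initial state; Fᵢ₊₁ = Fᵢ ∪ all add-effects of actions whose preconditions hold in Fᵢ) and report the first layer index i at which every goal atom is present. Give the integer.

2

F0 = init (7 atoms)
F1 = F0 ∪ {near(a,a), near(d,d), near(f,f), on(a), on(b), on(d), on(f)}  (14 atoms)
F2 = F1 ∪ {ready(a,a), ready(d,d), ready(f,f)}  (17 atoms)
goal ⊆ F2  ⇒  h_max = 2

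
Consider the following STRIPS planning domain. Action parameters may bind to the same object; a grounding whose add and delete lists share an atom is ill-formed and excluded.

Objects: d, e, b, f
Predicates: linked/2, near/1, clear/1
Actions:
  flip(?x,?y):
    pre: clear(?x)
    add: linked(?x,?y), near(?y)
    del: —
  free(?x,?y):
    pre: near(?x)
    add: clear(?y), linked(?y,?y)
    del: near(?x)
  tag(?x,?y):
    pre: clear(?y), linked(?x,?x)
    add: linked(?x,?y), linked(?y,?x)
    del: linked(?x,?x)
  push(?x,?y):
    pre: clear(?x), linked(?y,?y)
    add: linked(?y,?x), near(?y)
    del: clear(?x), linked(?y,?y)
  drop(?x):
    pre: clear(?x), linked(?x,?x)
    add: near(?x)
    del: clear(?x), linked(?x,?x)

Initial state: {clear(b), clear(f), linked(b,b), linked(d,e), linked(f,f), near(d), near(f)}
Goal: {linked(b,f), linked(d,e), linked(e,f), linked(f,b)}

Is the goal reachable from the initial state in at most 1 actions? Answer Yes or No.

1. free(d,e)  →  {clear(b), clear(e), clear(f), linked(b,b), linked(d,e), linked(e,e), linked(f,f), near(f)}
2. flip(e,f)  →  {clear(b), clear(e), clear(f), linked(b,b), linked(d,e), linked(e,e), linked(e,f), linked(f,f), near(f)}
3. tag(b,f)  →  {clear(b), clear(e), clear(f), linked(b,f), linked(d,e), linked(e,e), linked(e,f), linked(f,b), linked(f,f), near(f)}
optimal plan length = 3; 3 > 1

No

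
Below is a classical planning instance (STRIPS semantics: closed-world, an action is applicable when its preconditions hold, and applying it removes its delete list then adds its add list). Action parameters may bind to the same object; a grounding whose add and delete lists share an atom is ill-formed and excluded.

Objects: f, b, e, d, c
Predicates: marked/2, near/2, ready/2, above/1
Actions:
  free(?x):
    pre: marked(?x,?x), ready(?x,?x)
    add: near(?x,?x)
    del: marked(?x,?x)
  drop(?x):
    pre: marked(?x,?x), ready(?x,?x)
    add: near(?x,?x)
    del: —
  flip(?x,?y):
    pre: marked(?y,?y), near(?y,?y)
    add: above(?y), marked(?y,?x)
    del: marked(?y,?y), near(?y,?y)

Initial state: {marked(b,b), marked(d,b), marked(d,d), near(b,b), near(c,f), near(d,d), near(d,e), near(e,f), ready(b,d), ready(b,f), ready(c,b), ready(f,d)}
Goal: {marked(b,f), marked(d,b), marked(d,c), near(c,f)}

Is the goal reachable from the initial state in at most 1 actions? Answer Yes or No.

No

1. flip(f,b)  →  {above(b), marked(b,f), marked(d,b), marked(d,d), near(c,f), near(d,d), near(d,e), near(e,f), ready(b,d), ready(b,f), ready(c,b), ready(f,d)}
2. flip(c,d)  →  {above(b), above(d), marked(b,f), marked(d,b), marked(d,c), near(c,f), near(d,e), near(e,f), ready(b,d), ready(b,f), ready(c,b), ready(f,d)}
optimal plan length = 2; 2 > 1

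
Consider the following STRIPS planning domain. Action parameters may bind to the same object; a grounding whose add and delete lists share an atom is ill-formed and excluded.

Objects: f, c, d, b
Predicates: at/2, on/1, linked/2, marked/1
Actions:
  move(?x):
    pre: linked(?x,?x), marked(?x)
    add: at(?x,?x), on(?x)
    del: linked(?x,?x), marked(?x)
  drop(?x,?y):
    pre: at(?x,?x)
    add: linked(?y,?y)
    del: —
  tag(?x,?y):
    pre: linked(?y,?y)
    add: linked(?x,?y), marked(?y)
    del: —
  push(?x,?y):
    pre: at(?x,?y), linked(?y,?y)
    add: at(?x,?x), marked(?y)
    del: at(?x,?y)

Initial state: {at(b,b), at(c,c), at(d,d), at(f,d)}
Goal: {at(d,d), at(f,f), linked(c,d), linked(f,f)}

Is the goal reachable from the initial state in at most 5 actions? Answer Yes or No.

1. drop(c,f)  →  {at(b,b), at(c,c), at(d,d), at(f,d), linked(f,f)}
2. drop(c,d)  →  {at(b,b), at(c,c), at(d,d), at(f,d), linked(d,d), linked(f,f)}
3. tag(c,d)  →  {at(b,b), at(c,c), at(d,d), at(f,d), linked(c,d), linked(d,d), linked(f,f), marked(d)}
4. push(f,d)  →  {at(b,b), at(c,c), at(d,d), at(f,f), linked(c,d), linked(d,d), linked(f,f), marked(d)}
optimal plan length = 4; 4 ≤ 5

Yes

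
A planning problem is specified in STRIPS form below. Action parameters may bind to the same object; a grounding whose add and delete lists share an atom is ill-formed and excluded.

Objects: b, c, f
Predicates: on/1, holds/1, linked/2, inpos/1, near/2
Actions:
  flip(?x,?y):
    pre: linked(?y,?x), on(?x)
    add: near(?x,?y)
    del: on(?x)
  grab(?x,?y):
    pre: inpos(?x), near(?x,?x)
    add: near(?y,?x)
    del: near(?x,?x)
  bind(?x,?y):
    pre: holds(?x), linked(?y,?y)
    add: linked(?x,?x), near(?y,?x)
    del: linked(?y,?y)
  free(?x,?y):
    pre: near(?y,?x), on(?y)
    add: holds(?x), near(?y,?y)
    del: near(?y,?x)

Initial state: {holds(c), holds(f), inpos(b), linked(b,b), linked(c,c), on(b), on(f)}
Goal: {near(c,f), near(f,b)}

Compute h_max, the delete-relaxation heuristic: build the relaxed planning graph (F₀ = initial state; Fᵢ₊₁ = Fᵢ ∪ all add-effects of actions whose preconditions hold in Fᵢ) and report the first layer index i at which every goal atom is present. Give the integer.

F0 = init (7 atoms)
F1 = F0 ∪ {linked(f,f), near(b,b), near(b,c), near(b,f), near(c,f)}  (12 atoms)
F2 = F1 ∪ {near(c,b), near(f,b), near(f,c), near(f,f)}  (16 atoms)
goal ⊆ F2  ⇒  h_max = 2

2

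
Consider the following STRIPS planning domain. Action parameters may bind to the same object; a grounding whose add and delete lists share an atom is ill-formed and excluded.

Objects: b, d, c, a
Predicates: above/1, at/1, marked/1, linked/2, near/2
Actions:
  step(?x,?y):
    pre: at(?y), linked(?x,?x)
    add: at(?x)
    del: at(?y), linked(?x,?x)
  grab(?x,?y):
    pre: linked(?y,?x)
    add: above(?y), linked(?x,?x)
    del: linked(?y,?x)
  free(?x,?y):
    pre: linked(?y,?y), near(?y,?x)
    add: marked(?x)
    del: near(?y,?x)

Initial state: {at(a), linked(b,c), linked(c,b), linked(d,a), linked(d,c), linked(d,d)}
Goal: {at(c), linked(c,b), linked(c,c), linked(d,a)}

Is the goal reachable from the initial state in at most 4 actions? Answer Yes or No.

1. grab(c,b)  →  {above(b), at(a), linked(c,b), linked(c,c), linked(d,a), linked(d,c), linked(d,d)}
2. step(c,a)  →  {above(b), at(c), linked(c,b), linked(d,a), linked(d,c), linked(d,d)}
3. grab(c,d)  →  {above(b), above(d), at(c), linked(c,b), linked(c,c), linked(d,a), linked(d,d)}
optimal plan length = 3; 3 ≤ 4

Yes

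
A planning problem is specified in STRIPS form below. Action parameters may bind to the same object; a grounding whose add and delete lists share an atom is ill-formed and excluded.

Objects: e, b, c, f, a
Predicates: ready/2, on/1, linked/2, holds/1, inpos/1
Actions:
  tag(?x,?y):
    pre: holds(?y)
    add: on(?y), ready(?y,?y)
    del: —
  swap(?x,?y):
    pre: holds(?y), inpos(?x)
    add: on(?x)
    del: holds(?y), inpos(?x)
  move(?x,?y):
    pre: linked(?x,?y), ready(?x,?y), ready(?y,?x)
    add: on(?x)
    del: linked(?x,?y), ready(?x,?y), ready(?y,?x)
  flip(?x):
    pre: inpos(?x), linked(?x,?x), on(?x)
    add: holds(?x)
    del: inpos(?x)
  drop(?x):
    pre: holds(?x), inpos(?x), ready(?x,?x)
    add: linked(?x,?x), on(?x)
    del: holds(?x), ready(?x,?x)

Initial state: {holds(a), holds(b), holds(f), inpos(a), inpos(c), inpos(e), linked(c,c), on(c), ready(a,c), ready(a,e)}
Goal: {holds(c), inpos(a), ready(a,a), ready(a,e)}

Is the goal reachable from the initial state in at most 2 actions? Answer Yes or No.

1. tag(e,a)  →  {holds(a), holds(b), holds(f), inpos(a), inpos(c), inpos(e), linked(c,c), on(a), on(c), ready(a,a), ready(a,c), ready(a,e)}
2. flip(c)  →  {holds(a), holds(b), holds(c), holds(f), inpos(a), inpos(e), linked(c,c), on(a), on(c), ready(a,a), ready(a,c), ready(a,e)}
optimal plan length = 2; 2 ≤ 2

Yes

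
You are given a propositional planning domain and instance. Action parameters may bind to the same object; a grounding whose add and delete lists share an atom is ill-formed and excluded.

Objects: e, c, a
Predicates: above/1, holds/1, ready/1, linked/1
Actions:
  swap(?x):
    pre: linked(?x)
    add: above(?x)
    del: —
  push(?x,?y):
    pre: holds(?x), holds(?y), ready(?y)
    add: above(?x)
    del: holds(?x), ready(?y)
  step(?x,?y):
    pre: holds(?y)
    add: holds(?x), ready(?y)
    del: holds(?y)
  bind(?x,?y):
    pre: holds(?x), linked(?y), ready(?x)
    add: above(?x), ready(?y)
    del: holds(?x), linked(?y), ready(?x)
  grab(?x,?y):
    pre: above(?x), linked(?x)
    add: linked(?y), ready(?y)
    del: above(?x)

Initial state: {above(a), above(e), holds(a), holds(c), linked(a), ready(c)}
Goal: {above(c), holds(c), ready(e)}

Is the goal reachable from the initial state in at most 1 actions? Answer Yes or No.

No

1. push(c,c)  →  {above(a), above(c), above(e), holds(a), linked(a)}
2. step(e,a)  →  {above(a), above(c), above(e), holds(e), linked(a), ready(a)}
3. step(c,e)  →  {above(a), above(c), above(e), holds(c), linked(a), ready(a), ready(e)}
optimal plan length = 3; 3 > 1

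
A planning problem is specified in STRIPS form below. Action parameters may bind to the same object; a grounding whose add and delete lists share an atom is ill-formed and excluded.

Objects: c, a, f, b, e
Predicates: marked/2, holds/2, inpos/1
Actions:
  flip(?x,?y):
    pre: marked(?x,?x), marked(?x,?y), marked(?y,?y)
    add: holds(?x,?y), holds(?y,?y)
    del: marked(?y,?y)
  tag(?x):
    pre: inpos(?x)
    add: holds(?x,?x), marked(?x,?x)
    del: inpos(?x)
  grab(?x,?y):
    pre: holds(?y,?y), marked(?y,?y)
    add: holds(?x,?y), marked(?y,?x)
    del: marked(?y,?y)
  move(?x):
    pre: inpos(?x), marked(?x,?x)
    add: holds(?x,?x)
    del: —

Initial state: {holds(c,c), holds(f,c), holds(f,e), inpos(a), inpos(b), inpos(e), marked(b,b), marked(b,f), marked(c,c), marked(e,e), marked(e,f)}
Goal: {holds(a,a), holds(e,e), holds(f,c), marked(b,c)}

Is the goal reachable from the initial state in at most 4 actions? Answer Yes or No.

1. flip(e,e)  →  {holds(c,c), holds(e,e), holds(f,c), holds(f,e), inpos(a), inpos(b), inpos(e), marked(b,b), marked(b,f), marked(c,c), marked(e,f)}
2. tag(a)  →  {holds(a,a), holds(c,c), holds(e,e), holds(f,c), holds(f,e), inpos(b), inpos(e), marked(a,a), marked(b,b), marked(b,f), marked(c,c), marked(e,f)}
3. tag(b)  →  {holds(a,a), holds(b,b), holds(c,c), holds(e,e), holds(f,c), holds(f,e), inpos(e), marked(a,a), marked(b,b), marked(b,f), marked(c,c), marked(e,f)}
4. grab(c,b)  →  {holds(a,a), holds(b,b), holds(c,b), holds(c,c), holds(e,e), holds(f,c), holds(f,e), inpos(e), marked(a,a), marked(b,c), marked(b,f), marked(c,c), marked(e,f)}
optimal plan length = 4; 4 ≤ 4

Yes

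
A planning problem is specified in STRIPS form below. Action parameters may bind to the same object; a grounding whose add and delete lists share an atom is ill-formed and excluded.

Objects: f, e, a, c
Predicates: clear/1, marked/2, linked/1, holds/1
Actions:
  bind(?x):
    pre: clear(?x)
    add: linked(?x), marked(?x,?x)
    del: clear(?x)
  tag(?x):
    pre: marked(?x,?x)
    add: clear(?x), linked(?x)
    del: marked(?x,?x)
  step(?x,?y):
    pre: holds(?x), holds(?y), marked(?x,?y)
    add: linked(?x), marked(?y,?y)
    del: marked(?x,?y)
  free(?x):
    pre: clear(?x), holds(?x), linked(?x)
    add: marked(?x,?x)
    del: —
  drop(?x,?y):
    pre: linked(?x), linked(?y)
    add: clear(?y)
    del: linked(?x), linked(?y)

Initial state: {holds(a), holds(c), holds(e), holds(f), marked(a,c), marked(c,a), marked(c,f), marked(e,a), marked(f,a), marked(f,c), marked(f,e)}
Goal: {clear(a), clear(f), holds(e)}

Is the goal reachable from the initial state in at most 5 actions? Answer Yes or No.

1. step(f,a)  →  {holds(a), holds(c), holds(e), holds(f), linked(f), marked(a,a), marked(a,c), marked(c,a), marked(c,f), marked(e,a), marked(f,c), marked(f,e)}
2. tag(a)  →  {clear(a), holds(a), holds(c), holds(e), holds(f), linked(a), linked(f), marked(a,c), marked(c,a), marked(c,f), marked(e,a), marked(f,c), marked(f,e)}
3. drop(f,f)  →  {clear(a), clear(f), holds(a), holds(c), holds(e), holds(f), linked(a), marked(a,c), marked(c,a), marked(c,f), marked(e,a), marked(f,c), marked(f,e)}
optimal plan length = 3; 3 ≤ 5

Yes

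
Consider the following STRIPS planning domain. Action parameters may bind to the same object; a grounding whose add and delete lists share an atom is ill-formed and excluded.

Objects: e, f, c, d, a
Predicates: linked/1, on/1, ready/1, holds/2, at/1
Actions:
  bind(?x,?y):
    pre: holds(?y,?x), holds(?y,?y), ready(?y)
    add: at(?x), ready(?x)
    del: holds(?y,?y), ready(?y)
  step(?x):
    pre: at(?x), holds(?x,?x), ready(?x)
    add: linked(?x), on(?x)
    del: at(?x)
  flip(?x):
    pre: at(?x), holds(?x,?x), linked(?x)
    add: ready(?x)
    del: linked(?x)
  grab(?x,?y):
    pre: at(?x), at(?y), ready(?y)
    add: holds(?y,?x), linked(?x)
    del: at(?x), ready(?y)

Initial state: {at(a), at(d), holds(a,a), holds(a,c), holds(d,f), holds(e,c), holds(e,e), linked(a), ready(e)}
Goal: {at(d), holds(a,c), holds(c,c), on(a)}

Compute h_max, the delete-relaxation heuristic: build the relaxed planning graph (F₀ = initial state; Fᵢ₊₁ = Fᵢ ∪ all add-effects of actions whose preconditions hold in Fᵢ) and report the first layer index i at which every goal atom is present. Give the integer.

F0 = init (9 atoms)
F1 = F0 ∪ {at(c), ready(a), ready(c)}  (12 atoms)
F2 = F1 ∪ {holds(a,d), holds(c,a), holds(c,c), holds(c,d), linked(c), linked(d), on(a)}  (19 atoms)
goal ⊆ F2  ⇒  h_max = 2

2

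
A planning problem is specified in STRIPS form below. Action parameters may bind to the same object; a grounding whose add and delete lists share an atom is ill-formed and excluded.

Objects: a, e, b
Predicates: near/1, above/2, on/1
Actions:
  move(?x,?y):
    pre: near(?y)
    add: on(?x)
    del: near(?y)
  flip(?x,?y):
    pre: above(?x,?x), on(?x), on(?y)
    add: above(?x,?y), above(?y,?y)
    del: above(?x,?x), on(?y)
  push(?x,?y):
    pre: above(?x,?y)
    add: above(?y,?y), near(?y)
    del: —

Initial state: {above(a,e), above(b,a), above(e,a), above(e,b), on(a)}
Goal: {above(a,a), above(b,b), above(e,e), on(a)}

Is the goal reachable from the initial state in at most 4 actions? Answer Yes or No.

Yes

1. push(a,e)  →  {above(a,e), above(b,a), above(e,a), above(e,b), above(e,e), near(e), on(a)}
2. push(e,a)  →  {above(a,a), above(a,e), above(b,a), above(e,a), above(e,b), above(e,e), near(a), near(e), on(a)}
3. push(e,b)  →  {above(a,a), above(a,e), above(b,a), above(b,b), above(e,a), above(e,b), above(e,e), near(a), near(b), near(e), on(a)}
optimal plan length = 3; 3 ≤ 4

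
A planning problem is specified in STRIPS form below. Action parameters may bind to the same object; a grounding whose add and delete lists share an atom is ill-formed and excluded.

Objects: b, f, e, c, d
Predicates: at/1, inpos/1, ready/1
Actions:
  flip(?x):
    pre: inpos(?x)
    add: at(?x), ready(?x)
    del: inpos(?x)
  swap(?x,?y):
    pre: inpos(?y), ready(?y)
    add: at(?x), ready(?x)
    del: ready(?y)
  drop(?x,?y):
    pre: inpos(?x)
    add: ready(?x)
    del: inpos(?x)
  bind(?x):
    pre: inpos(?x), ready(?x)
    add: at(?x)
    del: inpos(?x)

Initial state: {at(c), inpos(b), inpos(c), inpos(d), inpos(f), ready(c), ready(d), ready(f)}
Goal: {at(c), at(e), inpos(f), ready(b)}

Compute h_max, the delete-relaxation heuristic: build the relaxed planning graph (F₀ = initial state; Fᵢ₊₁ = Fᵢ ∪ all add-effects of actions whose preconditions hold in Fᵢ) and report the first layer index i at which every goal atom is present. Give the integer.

F0 = init (8 atoms)
F1 = F0 ∪ {at(b), at(d), at(e), at(f), ready(b), ready(e)}  (14 atoms)
goal ⊆ F1  ⇒  h_max = 1

1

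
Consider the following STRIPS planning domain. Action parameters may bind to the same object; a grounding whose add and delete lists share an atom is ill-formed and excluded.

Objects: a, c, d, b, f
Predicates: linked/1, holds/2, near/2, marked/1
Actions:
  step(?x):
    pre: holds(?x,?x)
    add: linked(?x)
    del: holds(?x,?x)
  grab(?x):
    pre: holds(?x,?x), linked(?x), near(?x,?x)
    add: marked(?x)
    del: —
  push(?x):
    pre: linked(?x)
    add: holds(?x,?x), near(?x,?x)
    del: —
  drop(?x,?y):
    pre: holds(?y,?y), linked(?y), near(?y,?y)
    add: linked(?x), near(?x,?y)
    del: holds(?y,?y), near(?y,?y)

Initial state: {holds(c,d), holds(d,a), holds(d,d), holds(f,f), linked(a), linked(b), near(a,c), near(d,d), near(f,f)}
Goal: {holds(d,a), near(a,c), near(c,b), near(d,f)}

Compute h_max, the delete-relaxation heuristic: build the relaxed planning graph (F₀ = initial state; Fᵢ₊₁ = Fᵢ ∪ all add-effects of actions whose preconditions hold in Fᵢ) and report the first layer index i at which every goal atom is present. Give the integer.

F0 = init (9 atoms)
F1 = F0 ∪ {holds(a,a), holds(b,b), linked(d), linked(f), near(a,a), near(b,b)}  (15 atoms)
F2 = F1 ∪ {linked(c), marked(a), marked(b), marked(d), marked(f), near(a,b), near(a,d), near(a,f), near(b,a), near(b,d), near(b,f), near(c,a), near(c,b), near(c,d), near(c,f), near(d,a), near(d,b), near(d,f), near(f,a), near(f,b), near(f,d)}  (36 atoms)
goal ⊆ F2  ⇒  h_max = 2

2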